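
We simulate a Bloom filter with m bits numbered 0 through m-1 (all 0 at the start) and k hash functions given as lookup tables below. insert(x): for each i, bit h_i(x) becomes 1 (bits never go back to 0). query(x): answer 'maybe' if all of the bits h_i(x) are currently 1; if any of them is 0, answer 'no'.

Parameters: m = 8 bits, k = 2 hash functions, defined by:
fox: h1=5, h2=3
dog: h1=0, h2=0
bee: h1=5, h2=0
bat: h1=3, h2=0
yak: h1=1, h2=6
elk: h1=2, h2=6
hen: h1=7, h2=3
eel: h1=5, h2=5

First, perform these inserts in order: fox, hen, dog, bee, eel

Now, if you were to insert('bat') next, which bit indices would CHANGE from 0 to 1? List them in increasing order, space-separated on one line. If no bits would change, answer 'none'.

Start: bits=00000000
After insert 'fox': sets bits 3 5 -> bits=00010100
After insert 'hen': sets bits 3 7 -> bits=00010101
After insert 'dog': sets bits 0 -> bits=10010101
After insert 'bee': sets bits 0 5 -> bits=10010101
After insert 'eel': sets bits 5 -> bits=10010101
insert 'bat' would touch bits 0 3; currently bit0=1, bit3=1
Bits that are 0 among those (would change 0->1): none

Answer: none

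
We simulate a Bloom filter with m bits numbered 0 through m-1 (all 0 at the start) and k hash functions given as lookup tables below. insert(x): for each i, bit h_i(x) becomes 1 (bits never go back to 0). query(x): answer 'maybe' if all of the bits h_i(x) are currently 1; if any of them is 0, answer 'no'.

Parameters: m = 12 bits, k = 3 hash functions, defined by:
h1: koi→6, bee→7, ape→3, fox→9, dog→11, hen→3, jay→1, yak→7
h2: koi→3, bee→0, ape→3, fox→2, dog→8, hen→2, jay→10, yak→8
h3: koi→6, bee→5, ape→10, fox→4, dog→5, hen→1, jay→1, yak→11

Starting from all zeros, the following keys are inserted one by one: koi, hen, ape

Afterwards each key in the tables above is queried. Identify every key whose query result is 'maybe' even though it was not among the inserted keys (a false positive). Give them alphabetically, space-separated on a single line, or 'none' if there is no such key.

Start: bits=000000000000
After insert 'koi': sets bits 3 6 -> bits=000100100000
After insert 'hen': sets bits 1 2 3 -> bits=011100100000
After insert 'ape': sets bits 3 10 -> bits=011100100010
Not inserted: bee dog fox jay yak — query each against bits=011100100010:
query bee: checks bit0=0, bit5=0, bit7=0 (has a 0) -> no => not a false positive
query dog: checks bit5=0, bit8=0, bit11=0 (has a 0) -> no => not a false positive
query fox: checks bit2=1, bit4=0, bit9=0 (has a 0) -> no => not a false positive
query jay: checks bit1=1, bit10=1 (all 1) -> maybe => FALSE POSITIVE
query yak: checks bit7=0, bit8=0, bit11=0 (has a 0) -> no => not a false positive
False positives (alphabetical): jay

Answer: jay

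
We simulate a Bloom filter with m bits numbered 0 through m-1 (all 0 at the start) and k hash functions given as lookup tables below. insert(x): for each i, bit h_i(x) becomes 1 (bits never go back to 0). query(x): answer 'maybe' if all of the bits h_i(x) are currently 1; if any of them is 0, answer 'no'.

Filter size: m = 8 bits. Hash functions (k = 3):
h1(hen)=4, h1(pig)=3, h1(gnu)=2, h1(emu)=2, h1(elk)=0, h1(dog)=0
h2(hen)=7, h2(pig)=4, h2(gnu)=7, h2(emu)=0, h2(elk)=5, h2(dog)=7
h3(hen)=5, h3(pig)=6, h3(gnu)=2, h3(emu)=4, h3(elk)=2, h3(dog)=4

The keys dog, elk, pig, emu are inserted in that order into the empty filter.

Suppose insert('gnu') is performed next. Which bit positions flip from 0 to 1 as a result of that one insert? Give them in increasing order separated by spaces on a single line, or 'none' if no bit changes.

Answer: none

Derivation:
Start: bits=00000000
After insert 'dog': sets bits 0 4 7 -> bits=10001001
After insert 'elk': sets bits 0 2 5 -> bits=10101101
After insert 'pig': sets bits 3 4 6 -> bits=10111111
After insert 'emu': sets bits 0 2 4 -> bits=10111111
insert 'gnu' would touch bits 2 7; currently bit2=1, bit7=1
Bits that are 0 among those (would change 0->1): none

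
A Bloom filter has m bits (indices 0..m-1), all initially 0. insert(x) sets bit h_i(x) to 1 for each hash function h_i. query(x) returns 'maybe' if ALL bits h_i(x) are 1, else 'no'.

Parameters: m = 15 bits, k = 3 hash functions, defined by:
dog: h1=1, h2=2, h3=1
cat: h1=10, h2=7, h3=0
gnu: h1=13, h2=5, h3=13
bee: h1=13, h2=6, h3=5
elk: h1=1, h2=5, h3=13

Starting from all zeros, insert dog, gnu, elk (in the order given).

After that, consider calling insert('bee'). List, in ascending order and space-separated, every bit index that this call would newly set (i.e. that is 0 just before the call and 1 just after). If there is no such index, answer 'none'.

Answer: 6

Derivation:
Start: bits=000000000000000
After insert 'dog': sets bits 1 2 -> bits=011000000000000
After insert 'gnu': sets bits 5 13 -> bits=011001000000010
After insert 'elk': sets bits 1 5 13 -> bits=011001000000010
insert 'bee' would touch bits 5 6 13; currently bit5=1, bit6=0, bit13=1
Bits that are 0 among those (would change 0->1): 6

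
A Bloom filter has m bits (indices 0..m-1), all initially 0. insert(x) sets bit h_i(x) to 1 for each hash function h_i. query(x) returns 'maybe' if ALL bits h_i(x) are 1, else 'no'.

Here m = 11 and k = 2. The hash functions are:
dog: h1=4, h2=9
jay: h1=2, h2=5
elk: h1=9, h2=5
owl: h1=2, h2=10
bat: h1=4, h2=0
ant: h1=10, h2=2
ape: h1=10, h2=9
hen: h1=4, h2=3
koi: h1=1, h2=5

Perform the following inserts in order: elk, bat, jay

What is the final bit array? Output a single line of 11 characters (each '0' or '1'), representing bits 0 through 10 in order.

Start: bits=00000000000
After insert 'elk': sets bits 5 9 -> bits=00000100010
After insert 'bat': sets bits 0 4 -> bits=10001100010
After insert 'jay': sets bits 2 5 -> bits=10101100010

Answer: 10101100010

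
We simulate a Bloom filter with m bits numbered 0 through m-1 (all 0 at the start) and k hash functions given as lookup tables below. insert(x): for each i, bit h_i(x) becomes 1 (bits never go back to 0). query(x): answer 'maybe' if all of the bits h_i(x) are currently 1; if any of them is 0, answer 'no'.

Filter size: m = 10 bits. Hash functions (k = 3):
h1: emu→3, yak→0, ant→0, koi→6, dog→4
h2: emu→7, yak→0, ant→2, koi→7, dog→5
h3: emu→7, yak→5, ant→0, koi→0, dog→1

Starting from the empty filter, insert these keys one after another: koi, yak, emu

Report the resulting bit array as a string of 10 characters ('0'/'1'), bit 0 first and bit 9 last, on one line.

Start: bits=0000000000
After insert 'koi': sets bits 0 6 7 -> bits=1000001100
After insert 'yak': sets bits 0 5 -> bits=1000011100
After insert 'emu': sets bits 3 7 -> bits=1001011100

Answer: 1001011100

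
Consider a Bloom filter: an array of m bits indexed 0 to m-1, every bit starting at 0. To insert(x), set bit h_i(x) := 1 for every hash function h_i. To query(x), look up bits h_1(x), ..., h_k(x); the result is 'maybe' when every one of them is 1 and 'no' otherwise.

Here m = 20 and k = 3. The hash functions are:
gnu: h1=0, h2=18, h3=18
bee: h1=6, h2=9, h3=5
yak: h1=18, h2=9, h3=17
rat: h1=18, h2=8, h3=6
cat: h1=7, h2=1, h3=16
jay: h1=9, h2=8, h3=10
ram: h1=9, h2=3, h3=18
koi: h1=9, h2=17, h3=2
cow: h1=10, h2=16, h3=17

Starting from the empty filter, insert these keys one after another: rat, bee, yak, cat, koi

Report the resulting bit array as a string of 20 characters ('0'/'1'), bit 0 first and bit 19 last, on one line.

Start: bits=00000000000000000000
After insert 'rat': sets bits 6 8 18 -> bits=00000010100000000010
After insert 'bee': sets bits 5 6 9 -> bits=00000110110000000010
After insert 'yak': sets bits 9 17 18 -> bits=00000110110000000110
After insert 'cat': sets bits 1 7 16 -> bits=01000111110000001110
After insert 'koi': sets bits 2 9 17 -> bits=01100111110000001110

Answer: 01100111110000001110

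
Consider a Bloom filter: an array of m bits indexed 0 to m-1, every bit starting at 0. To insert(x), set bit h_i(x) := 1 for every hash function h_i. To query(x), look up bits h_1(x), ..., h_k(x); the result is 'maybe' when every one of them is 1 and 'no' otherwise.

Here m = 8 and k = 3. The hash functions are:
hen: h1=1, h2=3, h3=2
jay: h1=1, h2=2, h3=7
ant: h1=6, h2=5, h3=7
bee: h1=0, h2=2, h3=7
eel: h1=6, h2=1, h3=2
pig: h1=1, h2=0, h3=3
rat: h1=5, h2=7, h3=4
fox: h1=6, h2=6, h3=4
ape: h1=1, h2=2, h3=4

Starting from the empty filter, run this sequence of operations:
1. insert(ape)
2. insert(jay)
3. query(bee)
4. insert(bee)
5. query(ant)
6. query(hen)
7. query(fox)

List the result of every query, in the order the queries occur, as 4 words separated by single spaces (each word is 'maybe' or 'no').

Answer: no no no no

Derivation:
Start: bits=00000000
Op 1: insert ape -> sets bits 1 2 4 -> bits=01101000
Op 2: insert jay -> sets bits 1 2 7 -> bits=01101001
Op 3: query bee -> checks bit0=0, bit2=1, bit7=1 (has a 0) -> no
Op 4: insert bee -> sets bits 0 2 7 -> bits=11101001
Op 5: query ant -> checks bit5=0, bit6=0, bit7=1 (has a 0) -> no
Op 6: query hen -> checks bit1=1, bit2=1, bit3=0 (has a 0) -> no
Op 7: query fox -> checks bit4=1, bit6=0 (has a 0) -> no
Query results in order: no no no no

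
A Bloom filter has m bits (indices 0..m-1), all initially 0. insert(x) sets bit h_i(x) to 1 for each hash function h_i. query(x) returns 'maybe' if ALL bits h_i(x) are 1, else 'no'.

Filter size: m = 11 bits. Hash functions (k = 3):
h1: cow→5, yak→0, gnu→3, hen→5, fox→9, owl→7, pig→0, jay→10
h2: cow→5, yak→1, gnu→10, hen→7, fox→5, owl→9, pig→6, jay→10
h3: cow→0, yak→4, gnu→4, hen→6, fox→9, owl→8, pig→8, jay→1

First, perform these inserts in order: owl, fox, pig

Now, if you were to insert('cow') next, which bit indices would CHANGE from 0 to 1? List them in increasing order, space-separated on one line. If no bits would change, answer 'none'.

Answer: none

Derivation:
Start: bits=00000000000
After insert 'owl': sets bits 7 8 9 -> bits=00000001110
After insert 'fox': sets bits 5 9 -> bits=00000101110
After insert 'pig': sets bits 0 6 8 -> bits=10000111110
insert 'cow' would touch bits 0 5; currently bit0=1, bit5=1
Bits that are 0 among those (would change 0->1): none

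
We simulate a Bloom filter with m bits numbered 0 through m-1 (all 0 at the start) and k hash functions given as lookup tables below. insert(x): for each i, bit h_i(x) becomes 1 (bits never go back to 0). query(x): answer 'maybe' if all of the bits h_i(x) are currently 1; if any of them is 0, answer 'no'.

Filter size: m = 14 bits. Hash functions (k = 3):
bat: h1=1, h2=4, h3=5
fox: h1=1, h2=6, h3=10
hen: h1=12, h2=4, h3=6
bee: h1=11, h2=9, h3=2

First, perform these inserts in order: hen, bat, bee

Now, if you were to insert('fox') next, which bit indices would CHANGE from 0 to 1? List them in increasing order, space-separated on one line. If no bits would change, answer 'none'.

Answer: 10

Derivation:
Start: bits=00000000000000
After insert 'hen': sets bits 4 6 12 -> bits=00001010000010
After insert 'bat': sets bits 1 4 5 -> bits=01001110000010
After insert 'bee': sets bits 2 9 11 -> bits=01101110010110
insert 'fox' would touch bits 1 6 10; currently bit1=1, bit6=1, bit10=0
Bits that are 0 among those (would change 0->1): 10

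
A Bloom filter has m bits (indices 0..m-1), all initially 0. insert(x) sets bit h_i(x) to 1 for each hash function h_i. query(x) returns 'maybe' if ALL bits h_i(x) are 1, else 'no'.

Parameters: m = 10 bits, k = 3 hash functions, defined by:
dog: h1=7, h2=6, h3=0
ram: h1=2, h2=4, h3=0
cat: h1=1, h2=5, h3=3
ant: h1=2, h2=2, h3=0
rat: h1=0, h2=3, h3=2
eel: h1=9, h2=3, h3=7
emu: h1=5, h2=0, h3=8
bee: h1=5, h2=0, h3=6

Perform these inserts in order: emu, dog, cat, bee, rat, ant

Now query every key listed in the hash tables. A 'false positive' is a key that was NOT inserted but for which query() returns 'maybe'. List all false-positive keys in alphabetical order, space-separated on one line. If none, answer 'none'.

Answer: none

Derivation:
Start: bits=0000000000
After insert 'emu': sets bits 0 5 8 -> bits=1000010010
After insert 'dog': sets bits 0 6 7 -> bits=1000011110
After insert 'cat': sets bits 1 3 5 -> bits=1101011110
After insert 'bee': sets bits 0 5 6 -> bits=1101011110
After insert 'rat': sets bits 0 2 3 -> bits=1111011110
After insert 'ant': sets bits 0 2 -> bits=1111011110
Not inserted: eel ram — query each against bits=1111011110:
query eel: checks bit3=1, bit7=1, bit9=0 (has a 0) -> no => not a false positive
query ram: checks bit0=1, bit2=1, bit4=0 (has a 0) -> no => not a false positive
False positives (alphabetical): none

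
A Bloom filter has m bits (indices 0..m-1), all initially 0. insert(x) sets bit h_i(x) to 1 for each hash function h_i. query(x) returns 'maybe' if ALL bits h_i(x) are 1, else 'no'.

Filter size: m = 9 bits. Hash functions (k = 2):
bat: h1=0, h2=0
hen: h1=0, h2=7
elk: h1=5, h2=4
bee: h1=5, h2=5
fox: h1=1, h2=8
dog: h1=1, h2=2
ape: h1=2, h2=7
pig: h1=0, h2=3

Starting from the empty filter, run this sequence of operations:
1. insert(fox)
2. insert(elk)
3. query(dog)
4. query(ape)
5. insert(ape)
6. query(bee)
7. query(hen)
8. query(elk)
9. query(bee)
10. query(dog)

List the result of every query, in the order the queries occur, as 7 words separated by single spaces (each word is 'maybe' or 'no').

Answer: no no maybe no maybe maybe maybe

Derivation:
Start: bits=000000000
Op 1: insert fox -> sets bits 1 8 -> bits=010000001
Op 2: insert elk -> sets bits 4 5 -> bits=010011001
Op 3: query dog -> checks bit1=1, bit2=0 (has a 0) -> no
Op 4: query ape -> checks bit2=0, bit7=0 (has a 0) -> no
Op 5: insert ape -> sets bits 2 7 -> bits=011011011
Op 6: query bee -> checks bit5=1 (all 1) -> maybe
Op 7: query hen -> checks bit0=0, bit7=1 (has a 0) -> no
Op 8: query elk -> checks bit4=1, bit5=1 (all 1) -> maybe
Op 9: query bee -> checks bit5=1 (all 1) -> maybe
Op 10: query dog -> checks bit1=1, bit2=1 (all 1) -> maybe
Query results in order: no no maybe no maybe maybe maybe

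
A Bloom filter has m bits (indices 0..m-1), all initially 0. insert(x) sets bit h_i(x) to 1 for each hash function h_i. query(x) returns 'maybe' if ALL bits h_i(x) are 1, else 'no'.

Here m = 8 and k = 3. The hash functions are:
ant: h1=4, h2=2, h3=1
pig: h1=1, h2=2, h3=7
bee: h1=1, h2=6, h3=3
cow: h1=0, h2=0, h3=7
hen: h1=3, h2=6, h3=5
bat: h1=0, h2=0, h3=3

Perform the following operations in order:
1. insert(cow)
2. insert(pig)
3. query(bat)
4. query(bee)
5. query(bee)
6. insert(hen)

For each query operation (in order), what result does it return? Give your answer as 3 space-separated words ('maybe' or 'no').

Start: bits=00000000
Op 1: insert cow -> sets bits 0 7 -> bits=10000001
Op 2: insert pig -> sets bits 1 2 7 -> bits=11100001
Op 3: query bat -> checks bit0=1, bit3=0 (has a 0) -> no
Op 4: query bee -> checks bit1=1, bit3=0, bit6=0 (has a 0) -> no
Op 5: query bee -> checks bit1=1, bit3=0, bit6=0 (has a 0) -> no
Op 6: insert hen -> sets bits 3 5 6 -> bits=11110111
Query results in order: no no no

Answer: no no no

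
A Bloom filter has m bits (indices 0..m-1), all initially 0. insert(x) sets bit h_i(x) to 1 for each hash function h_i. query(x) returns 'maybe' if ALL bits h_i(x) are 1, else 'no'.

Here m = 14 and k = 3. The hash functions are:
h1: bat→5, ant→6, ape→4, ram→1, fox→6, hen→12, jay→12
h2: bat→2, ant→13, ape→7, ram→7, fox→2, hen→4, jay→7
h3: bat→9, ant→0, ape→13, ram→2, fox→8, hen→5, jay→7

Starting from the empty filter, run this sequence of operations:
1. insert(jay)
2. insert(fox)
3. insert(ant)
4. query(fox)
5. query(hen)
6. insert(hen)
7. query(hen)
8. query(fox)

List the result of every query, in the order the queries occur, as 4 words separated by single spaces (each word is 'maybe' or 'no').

Start: bits=00000000000000
Op 1: insert jay -> sets bits 7 12 -> bits=00000001000010
Op 2: insert fox -> sets bits 2 6 8 -> bits=00100011100010
Op 3: insert ant -> sets bits 0 6 13 -> bits=10100011100011
Op 4: query fox -> checks bit2=1, bit6=1, bit8=1 (all 1) -> maybe
Op 5: query hen -> checks bit4=0, bit5=0, bit12=1 (has a 0) -> no
Op 6: insert hen -> sets bits 4 5 12 -> bits=10101111100011
Op 7: query hen -> checks bit4=1, bit5=1, bit12=1 (all 1) -> maybe
Op 8: query fox -> checks bit2=1, bit6=1, bit8=1 (all 1) -> maybe
Query results in order: maybe no maybe maybe

Answer: maybe no maybe maybe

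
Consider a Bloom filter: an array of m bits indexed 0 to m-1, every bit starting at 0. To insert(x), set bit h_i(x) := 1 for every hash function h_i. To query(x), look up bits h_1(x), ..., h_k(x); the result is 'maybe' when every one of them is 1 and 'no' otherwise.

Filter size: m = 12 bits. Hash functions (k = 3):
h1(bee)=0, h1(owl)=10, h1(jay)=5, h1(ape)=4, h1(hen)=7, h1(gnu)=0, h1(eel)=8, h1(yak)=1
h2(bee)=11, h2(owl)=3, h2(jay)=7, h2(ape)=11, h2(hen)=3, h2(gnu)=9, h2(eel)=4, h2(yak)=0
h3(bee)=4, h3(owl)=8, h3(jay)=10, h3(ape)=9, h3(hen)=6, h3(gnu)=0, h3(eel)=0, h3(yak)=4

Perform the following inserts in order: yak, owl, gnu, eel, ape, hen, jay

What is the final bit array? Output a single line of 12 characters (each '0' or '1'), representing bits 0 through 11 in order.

Answer: 110111111111

Derivation:
Start: bits=000000000000
After insert 'yak': sets bits 0 1 4 -> bits=110010000000
After insert 'owl': sets bits 3 8 10 -> bits=110110001010
After insert 'gnu': sets bits 0 9 -> bits=110110001110
After insert 'eel': sets bits 0 4 8 -> bits=110110001110
After insert 'ape': sets bits 4 9 11 -> bits=110110001111
After insert 'hen': sets bits 3 6 7 -> bits=110110111111
After insert 'jay': sets bits 5 7 10 -> bits=110111111111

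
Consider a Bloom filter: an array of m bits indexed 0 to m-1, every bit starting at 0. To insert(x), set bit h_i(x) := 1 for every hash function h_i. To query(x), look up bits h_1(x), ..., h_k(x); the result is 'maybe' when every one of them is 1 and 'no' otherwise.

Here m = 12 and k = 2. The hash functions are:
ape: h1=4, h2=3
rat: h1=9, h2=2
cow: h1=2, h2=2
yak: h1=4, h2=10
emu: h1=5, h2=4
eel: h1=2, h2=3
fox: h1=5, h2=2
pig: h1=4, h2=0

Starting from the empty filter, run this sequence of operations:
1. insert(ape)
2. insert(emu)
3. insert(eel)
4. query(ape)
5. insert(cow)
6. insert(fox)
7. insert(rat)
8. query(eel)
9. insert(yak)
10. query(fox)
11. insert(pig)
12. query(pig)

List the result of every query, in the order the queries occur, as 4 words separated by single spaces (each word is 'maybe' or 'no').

Answer: maybe maybe maybe maybe

Derivation:
Start: bits=000000000000
Op 1: insert ape -> sets bits 3 4 -> bits=000110000000
Op 2: insert emu -> sets bits 4 5 -> bits=000111000000
Op 3: insert eel -> sets bits 2 3 -> bits=001111000000
Op 4: query ape -> checks bit3=1, bit4=1 (all 1) -> maybe
Op 5: insert cow -> sets bits 2 -> bits=001111000000
Op 6: insert fox -> sets bits 2 5 -> bits=001111000000
Op 7: insert rat -> sets bits 2 9 -> bits=001111000100
Op 8: query eel -> checks bit2=1, bit3=1 (all 1) -> maybe
Op 9: insert yak -> sets bits 4 10 -> bits=001111000110
Op 10: query fox -> checks bit2=1, bit5=1 (all 1) -> maybe
Op 11: insert pig -> sets bits 0 4 -> bits=101111000110
Op 12: query pig -> checks bit0=1, bit4=1 (all 1) -> maybe
Query results in order: maybe maybe maybe maybe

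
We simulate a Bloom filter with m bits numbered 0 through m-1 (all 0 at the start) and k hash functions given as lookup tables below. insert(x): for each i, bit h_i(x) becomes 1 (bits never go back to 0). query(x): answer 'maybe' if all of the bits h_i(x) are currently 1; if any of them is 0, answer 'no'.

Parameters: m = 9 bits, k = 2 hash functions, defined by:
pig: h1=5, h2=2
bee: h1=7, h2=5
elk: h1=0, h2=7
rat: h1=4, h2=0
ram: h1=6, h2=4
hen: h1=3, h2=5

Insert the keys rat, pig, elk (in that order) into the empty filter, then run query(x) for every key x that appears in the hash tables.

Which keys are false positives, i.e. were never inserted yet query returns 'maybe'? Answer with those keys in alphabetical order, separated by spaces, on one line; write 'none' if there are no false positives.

Start: bits=000000000
After insert 'rat': sets bits 0 4 -> bits=100010000
After insert 'pig': sets bits 2 5 -> bits=101011000
After insert 'elk': sets bits 0 7 -> bits=101011010
Not inserted: bee hen ram — query each against bits=101011010:
query bee: checks bit5=1, bit7=1 (all 1) -> maybe => FALSE POSITIVE
query hen: checks bit3=0, bit5=1 (has a 0) -> no => not a false positive
query ram: checks bit4=1, bit6=0 (has a 0) -> no => not a false positive
False positives (alphabetical): bee

Answer: bee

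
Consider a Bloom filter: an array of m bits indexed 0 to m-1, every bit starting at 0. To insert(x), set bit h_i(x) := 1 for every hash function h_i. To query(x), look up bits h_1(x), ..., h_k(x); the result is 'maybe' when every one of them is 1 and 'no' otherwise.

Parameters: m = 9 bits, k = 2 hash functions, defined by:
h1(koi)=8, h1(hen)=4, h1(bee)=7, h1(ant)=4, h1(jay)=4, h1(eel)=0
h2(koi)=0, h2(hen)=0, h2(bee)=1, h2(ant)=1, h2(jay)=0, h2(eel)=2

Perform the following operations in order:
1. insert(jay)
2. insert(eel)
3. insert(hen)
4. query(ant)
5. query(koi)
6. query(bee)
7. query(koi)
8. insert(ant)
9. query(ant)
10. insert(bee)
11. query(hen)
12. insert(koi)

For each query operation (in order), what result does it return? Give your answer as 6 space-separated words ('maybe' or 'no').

Start: bits=000000000
Op 1: insert jay -> sets bits 0 4 -> bits=100010000
Op 2: insert eel -> sets bits 0 2 -> bits=101010000
Op 3: insert hen -> sets bits 0 4 -> bits=101010000
Op 4: query ant -> checks bit1=0, bit4=1 (has a 0) -> no
Op 5: query koi -> checks bit0=1, bit8=0 (has a 0) -> no
Op 6: query bee -> checks bit1=0, bit7=0 (has a 0) -> no
Op 7: query koi -> checks bit0=1, bit8=0 (has a 0) -> no
Op 8: insert ant -> sets bits 1 4 -> bits=111010000
Op 9: query ant -> checks bit1=1, bit4=1 (all 1) -> maybe
Op 10: insert bee -> sets bits 1 7 -> bits=111010010
Op 11: query hen -> checks bit0=1, bit4=1 (all 1) -> maybe
Op 12: insert koi -> sets bits 0 8 -> bits=111010011
Query results in order: no no no no maybe maybe

Answer: no no no no maybe maybe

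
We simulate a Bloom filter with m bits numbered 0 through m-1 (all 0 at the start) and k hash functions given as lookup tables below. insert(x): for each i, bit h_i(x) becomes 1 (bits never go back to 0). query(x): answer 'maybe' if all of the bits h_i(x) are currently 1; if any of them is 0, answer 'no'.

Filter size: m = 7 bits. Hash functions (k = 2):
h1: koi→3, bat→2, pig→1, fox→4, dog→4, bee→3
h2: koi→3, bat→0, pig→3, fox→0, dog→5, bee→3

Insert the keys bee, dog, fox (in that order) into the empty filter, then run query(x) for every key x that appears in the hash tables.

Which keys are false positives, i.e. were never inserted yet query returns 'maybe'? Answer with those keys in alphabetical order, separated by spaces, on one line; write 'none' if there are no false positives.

Answer: koi

Derivation:
Start: bits=0000000
After insert 'bee': sets bits 3 -> bits=0001000
After insert 'dog': sets bits 4 5 -> bits=0001110
After insert 'fox': sets bits 0 4 -> bits=1001110
Not inserted: bat koi pig — query each against bits=1001110:
query bat: checks bit0=1, bit2=0 (has a 0) -> no => not a false positive
query koi: checks bit3=1 (all 1) -> maybe => FALSE POSITIVE
query pig: checks bit1=0, bit3=1 (has a 0) -> no => not a false positive
False positives (alphabetical): koi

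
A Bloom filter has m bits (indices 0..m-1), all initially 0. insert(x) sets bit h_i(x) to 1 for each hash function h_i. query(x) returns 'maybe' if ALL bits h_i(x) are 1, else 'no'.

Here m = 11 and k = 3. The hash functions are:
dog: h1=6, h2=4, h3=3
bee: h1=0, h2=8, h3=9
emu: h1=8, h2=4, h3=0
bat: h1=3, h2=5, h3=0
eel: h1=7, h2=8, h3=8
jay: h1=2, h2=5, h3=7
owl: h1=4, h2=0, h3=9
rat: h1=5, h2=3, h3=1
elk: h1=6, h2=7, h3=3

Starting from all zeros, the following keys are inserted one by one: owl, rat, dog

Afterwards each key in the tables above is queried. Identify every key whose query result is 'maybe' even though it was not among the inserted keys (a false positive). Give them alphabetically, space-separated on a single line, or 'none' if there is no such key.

Answer: bat

Derivation:
Start: bits=00000000000
After insert 'owl': sets bits 0 4 9 -> bits=10001000010
After insert 'rat': sets bits 1 3 5 -> bits=11011100010
After insert 'dog': sets bits 3 4 6 -> bits=11011110010
Not inserted: bat bee eel elk emu jay — query each against bits=11011110010:
query bat: checks bit0=1, bit3=1, bit5=1 (all 1) -> maybe => FALSE POSITIVE
query bee: checks bit0=1, bit8=0, bit9=1 (has a 0) -> no => not a false positive
query eel: checks bit7=0, bit8=0 (has a 0) -> no => not a false positive
query elk: checks bit3=1, bit6=1, bit7=0 (has a 0) -> no => not a false positive
query emu: checks bit0=1, bit4=1, bit8=0 (has a 0) -> no => not a false positive
query jay: checks bit2=0, bit5=1, bit7=0 (has a 0) -> no => not a false positive
False positives (alphabetical): bat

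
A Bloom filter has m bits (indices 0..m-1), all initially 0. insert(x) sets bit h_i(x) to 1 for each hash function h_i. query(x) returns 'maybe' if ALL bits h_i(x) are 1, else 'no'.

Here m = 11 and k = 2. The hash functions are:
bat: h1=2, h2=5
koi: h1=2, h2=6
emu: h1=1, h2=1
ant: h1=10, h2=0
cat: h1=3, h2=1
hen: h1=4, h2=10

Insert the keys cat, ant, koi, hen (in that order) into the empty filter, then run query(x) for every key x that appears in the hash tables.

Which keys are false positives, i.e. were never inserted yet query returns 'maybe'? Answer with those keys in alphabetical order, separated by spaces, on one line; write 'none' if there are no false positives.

Answer: emu

Derivation:
Start: bits=00000000000
After insert 'cat': sets bits 1 3 -> bits=01010000000
After insert 'ant': sets bits 0 10 -> bits=11010000001
After insert 'koi': sets bits 2 6 -> bits=11110010001
After insert 'hen': sets bits 4 10 -> bits=11111010001
Not inserted: bat emu — query each against bits=11111010001:
query bat: checks bit2=1, bit5=0 (has a 0) -> no => not a false positive
query emu: checks bit1=1 (all 1) -> maybe => FALSE POSITIVE
False positives (alphabetical): emu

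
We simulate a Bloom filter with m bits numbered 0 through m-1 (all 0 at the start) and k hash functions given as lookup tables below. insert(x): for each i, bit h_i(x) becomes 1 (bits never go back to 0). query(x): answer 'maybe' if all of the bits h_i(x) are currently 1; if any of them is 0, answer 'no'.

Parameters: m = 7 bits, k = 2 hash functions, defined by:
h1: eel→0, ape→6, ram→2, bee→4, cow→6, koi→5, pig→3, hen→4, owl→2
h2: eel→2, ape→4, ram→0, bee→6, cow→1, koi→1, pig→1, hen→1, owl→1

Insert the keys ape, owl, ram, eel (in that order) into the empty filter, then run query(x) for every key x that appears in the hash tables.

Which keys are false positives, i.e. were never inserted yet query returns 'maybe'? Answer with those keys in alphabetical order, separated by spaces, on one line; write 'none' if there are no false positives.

Start: bits=0000000
After insert 'ape': sets bits 4 6 -> bits=0000101
After insert 'owl': sets bits 1 2 -> bits=0110101
After insert 'ram': sets bits 0 2 -> bits=1110101
After insert 'eel': sets bits 0 2 -> bits=1110101
Not inserted: bee cow hen koi pig — query each against bits=1110101:
query bee: checks bit4=1, bit6=1 (all 1) -> maybe => FALSE POSITIVE
query cow: checks bit1=1, bit6=1 (all 1) -> maybe => FALSE POSITIVE
query hen: checks bit1=1, bit4=1 (all 1) -> maybe => FALSE POSITIVE
query koi: checks bit1=1, bit5=0 (has a 0) -> no => not a false positive
query pig: checks bit1=1, bit3=0 (has a 0) -> no => not a false positive
False positives (alphabetical): bee cow hen

Answer: bee cow hen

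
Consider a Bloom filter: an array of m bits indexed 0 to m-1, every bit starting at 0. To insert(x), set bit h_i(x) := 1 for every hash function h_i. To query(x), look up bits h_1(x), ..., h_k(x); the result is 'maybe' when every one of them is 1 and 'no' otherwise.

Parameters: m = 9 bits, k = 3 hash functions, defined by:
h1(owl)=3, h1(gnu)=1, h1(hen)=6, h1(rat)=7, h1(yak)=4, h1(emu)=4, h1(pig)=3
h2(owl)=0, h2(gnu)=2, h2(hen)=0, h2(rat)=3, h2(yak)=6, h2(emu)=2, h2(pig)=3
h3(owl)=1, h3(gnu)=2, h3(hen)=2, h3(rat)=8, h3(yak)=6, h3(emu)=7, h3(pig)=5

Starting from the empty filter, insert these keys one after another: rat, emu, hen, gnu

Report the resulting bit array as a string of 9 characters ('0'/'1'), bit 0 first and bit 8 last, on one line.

Start: bits=000000000
After insert 'rat': sets bits 3 7 8 -> bits=000100011
After insert 'emu': sets bits 2 4 7 -> bits=001110011
After insert 'hen': sets bits 0 2 6 -> bits=101110111
After insert 'gnu': sets bits 1 2 -> bits=111110111

Answer: 111110111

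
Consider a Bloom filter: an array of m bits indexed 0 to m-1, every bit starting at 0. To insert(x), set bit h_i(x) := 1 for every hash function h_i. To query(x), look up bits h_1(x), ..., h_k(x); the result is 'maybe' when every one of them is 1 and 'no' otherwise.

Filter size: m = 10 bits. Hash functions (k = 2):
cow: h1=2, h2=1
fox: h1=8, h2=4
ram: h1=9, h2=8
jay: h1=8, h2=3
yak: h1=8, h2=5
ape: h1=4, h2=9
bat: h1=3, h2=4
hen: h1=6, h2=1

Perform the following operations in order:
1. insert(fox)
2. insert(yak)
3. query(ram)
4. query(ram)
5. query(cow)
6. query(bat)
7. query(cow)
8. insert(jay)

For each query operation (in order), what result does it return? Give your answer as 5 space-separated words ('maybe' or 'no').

Answer: no no no no no

Derivation:
Start: bits=0000000000
Op 1: insert fox -> sets bits 4 8 -> bits=0000100010
Op 2: insert yak -> sets bits 5 8 -> bits=0000110010
Op 3: query ram -> checks bit8=1, bit9=0 (has a 0) -> no
Op 4: query ram -> checks bit8=1, bit9=0 (has a 0) -> no
Op 5: query cow -> checks bit1=0, bit2=0 (has a 0) -> no
Op 6: query bat -> checks bit3=0, bit4=1 (has a 0) -> no
Op 7: query cow -> checks bit1=0, bit2=0 (has a 0) -> no
Op 8: insert jay -> sets bits 3 8 -> bits=0001110010
Query results in order: no no no no no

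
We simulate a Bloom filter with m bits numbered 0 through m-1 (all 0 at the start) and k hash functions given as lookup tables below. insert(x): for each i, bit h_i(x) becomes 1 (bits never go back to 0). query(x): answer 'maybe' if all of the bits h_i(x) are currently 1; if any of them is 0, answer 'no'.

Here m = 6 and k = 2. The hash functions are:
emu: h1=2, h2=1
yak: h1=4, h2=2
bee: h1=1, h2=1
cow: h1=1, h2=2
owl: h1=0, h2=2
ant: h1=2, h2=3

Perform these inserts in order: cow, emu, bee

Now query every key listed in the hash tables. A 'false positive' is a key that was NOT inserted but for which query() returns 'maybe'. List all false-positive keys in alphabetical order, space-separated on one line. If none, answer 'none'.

Answer: none

Derivation:
Start: bits=000000
After insert 'cow': sets bits 1 2 -> bits=011000
After insert 'emu': sets bits 1 2 -> bits=011000
After insert 'bee': sets bits 1 -> bits=011000
Not inserted: ant owl yak — query each against bits=011000:
query ant: checks bit2=1, bit3=0 (has a 0) -> no => not a false positive
query owl: checks bit0=0, bit2=1 (has a 0) -> no => not a false positive
query yak: checks bit2=1, bit4=0 (has a 0) -> no => not a false positive
False positives (alphabetical): none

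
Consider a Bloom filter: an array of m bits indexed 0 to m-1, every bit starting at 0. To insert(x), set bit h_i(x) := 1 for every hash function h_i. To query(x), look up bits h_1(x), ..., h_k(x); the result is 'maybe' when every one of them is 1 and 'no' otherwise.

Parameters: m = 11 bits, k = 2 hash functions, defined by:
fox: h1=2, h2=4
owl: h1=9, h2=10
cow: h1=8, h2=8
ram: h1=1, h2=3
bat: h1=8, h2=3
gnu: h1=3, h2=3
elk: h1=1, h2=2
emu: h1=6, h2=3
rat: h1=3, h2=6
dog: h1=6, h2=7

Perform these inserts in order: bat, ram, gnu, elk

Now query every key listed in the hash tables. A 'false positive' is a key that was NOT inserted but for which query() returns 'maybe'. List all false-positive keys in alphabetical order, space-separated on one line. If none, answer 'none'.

Answer: cow

Derivation:
Start: bits=00000000000
After insert 'bat': sets bits 3 8 -> bits=00010000100
After insert 'ram': sets bits 1 3 -> bits=01010000100
After insert 'gnu': sets bits 3 -> bits=01010000100
After insert 'elk': sets bits 1 2 -> bits=01110000100
Not inserted: cow dog emu fox owl rat — query each against bits=01110000100:
query cow: checks bit8=1 (all 1) -> maybe => FALSE POSITIVE
query dog: checks bit6=0, bit7=0 (has a 0) -> no => not a false positive
query emu: checks bit3=1, bit6=0 (has a 0) -> no => not a false positive
query fox: checks bit2=1, bit4=0 (has a 0) -> no => not a false positive
query owl: checks bit9=0, bit10=0 (has a 0) -> no => not a false positive
query rat: checks bit3=1, bit6=0 (has a 0) -> no => not a false positive
False positives (alphabetical): cow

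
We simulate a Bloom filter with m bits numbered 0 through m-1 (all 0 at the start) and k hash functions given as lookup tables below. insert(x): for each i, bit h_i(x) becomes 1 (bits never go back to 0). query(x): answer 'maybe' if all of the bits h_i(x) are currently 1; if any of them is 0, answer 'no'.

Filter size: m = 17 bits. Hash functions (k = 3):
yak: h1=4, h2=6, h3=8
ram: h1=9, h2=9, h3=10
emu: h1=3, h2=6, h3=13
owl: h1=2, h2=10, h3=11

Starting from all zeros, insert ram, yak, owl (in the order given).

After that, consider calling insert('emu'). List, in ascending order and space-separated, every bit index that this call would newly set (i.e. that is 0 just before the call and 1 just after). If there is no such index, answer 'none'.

Answer: 3 13

Derivation:
Start: bits=00000000000000000
After insert 'ram': sets bits 9 10 -> bits=00000000011000000
After insert 'yak': sets bits 4 6 8 -> bits=00001010111000000
After insert 'owl': sets bits 2 10 11 -> bits=00101010111100000
insert 'emu' would touch bits 3 6 13; currently bit3=0, bit6=1, bit13=0
Bits that are 0 among those (would change 0->1): 3 13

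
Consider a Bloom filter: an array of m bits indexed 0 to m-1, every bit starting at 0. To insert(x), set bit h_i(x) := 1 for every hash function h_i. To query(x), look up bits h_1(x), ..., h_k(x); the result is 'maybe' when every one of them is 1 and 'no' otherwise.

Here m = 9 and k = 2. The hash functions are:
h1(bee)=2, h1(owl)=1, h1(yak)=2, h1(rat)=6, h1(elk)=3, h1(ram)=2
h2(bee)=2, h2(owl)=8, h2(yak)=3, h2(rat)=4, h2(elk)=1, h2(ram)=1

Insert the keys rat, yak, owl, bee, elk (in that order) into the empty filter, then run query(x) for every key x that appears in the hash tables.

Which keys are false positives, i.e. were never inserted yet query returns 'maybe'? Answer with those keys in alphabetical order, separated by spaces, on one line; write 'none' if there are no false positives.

Start: bits=000000000
After insert 'rat': sets bits 4 6 -> bits=000010100
After insert 'yak': sets bits 2 3 -> bits=001110100
After insert 'owl': sets bits 1 8 -> bits=011110101
After insert 'bee': sets bits 2 -> bits=011110101
After insert 'elk': sets bits 1 3 -> bits=011110101
Not inserted: ram — query each against bits=011110101:
query ram: checks bit1=1, bit2=1 (all 1) -> maybe => FALSE POSITIVE
False positives (alphabetical): ram

Answer: ram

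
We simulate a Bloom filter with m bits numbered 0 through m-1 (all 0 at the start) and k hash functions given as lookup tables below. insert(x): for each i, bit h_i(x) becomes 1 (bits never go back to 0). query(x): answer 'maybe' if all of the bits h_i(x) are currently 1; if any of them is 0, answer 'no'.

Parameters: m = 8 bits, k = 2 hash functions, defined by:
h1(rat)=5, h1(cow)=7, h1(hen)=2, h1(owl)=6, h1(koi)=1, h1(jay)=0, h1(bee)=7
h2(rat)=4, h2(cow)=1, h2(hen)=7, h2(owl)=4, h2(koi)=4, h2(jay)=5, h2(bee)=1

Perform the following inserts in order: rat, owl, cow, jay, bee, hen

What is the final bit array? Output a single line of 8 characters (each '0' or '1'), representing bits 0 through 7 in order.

Start: bits=00000000
After insert 'rat': sets bits 4 5 -> bits=00001100
After insert 'owl': sets bits 4 6 -> bits=00001110
After insert 'cow': sets bits 1 7 -> bits=01001111
After insert 'jay': sets bits 0 5 -> bits=11001111
After insert 'bee': sets bits 1 7 -> bits=11001111
After insert 'hen': sets bits 2 7 -> bits=11101111

Answer: 11101111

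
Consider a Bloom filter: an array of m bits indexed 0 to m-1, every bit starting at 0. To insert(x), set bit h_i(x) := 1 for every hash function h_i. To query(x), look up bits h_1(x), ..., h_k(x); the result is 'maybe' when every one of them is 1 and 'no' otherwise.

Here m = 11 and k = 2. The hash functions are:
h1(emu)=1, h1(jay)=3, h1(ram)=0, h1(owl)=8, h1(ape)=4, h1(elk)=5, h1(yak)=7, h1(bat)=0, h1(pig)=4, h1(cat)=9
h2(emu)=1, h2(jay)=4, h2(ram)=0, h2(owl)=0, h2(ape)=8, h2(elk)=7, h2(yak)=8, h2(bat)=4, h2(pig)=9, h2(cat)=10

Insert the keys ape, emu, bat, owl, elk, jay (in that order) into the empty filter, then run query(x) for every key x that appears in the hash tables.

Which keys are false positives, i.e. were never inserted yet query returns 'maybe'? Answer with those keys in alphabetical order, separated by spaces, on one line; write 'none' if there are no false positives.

Answer: ram yak

Derivation:
Start: bits=00000000000
After insert 'ape': sets bits 4 8 -> bits=00001000100
After insert 'emu': sets bits 1 -> bits=01001000100
After insert 'bat': sets bits 0 4 -> bits=11001000100
After insert 'owl': sets bits 0 8 -> bits=11001000100
After insert 'elk': sets bits 5 7 -> bits=11001101100
After insert 'jay': sets bits 3 4 -> bits=11011101100
Not inserted: cat pig ram yak — query each against bits=11011101100:
query cat: checks bit9=0, bit10=0 (has a 0) -> no => not a false positive
query pig: checks bit4=1, bit9=0 (has a 0) -> no => not a false positive
query ram: checks bit0=1 (all 1) -> maybe => FALSE POSITIVE
query yak: checks bit7=1, bit8=1 (all 1) -> maybe => FALSE POSITIVE
False positives (alphabetical): ram yak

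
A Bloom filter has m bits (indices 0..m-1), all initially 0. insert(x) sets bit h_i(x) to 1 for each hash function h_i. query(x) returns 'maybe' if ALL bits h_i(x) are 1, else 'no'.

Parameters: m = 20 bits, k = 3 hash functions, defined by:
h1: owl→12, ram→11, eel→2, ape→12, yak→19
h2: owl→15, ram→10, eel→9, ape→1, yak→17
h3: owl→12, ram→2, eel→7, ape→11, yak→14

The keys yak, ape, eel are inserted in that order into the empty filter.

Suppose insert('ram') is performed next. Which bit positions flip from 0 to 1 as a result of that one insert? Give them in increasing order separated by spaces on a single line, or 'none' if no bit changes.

Start: bits=00000000000000000000
After insert 'yak': sets bits 14 17 19 -> bits=00000000000000100101
After insert 'ape': sets bits 1 11 12 -> bits=01000000000110100101
After insert 'eel': sets bits 2 7 9 -> bits=01100001010110100101
insert 'ram' would touch bits 2 10 11; currently bit2=1, bit10=0, bit11=1
Bits that are 0 among those (would change 0->1): 10

Answer: 10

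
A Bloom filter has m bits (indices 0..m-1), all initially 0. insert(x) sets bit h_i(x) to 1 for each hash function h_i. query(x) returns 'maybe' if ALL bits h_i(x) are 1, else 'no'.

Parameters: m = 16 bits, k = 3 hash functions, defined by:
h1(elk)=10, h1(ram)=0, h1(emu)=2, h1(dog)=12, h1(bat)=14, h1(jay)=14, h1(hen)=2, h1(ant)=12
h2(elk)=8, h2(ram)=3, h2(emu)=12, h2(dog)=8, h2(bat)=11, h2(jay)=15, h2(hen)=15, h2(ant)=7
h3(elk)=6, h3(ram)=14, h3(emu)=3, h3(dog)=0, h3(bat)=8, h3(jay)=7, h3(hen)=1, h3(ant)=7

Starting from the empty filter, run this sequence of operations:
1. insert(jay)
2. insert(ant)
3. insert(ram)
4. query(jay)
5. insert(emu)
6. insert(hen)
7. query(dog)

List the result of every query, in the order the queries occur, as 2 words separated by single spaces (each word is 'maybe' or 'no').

Start: bits=0000000000000000
Op 1: insert jay -> sets bits 7 14 15 -> bits=0000000100000011
Op 2: insert ant -> sets bits 7 12 -> bits=0000000100001011
Op 3: insert ram -> sets bits 0 3 14 -> bits=1001000100001011
Op 4: query jay -> checks bit7=1, bit14=1, bit15=1 (all 1) -> maybe
Op 5: insert emu -> sets bits 2 3 12 -> bits=1011000100001011
Op 6: insert hen -> sets bits 1 2 15 -> bits=1111000100001011
Op 7: query dog -> checks bit0=1, bit8=0, bit12=1 (has a 0) -> no
Query results in order: maybe no

Answer: maybe no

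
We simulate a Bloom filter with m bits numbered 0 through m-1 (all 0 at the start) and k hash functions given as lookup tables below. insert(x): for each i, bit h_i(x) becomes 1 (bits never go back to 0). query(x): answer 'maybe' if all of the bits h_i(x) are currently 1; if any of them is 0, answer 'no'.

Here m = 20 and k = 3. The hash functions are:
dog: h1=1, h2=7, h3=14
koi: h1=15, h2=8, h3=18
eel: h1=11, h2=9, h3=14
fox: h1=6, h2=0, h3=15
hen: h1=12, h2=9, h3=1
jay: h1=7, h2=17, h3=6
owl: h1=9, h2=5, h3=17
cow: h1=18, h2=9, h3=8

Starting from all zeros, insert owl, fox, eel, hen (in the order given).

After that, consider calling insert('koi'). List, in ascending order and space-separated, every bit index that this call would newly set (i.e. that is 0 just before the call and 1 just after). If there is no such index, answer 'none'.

Start: bits=00000000000000000000
After insert 'owl': sets bits 5 9 17 -> bits=00000100010000000100
After insert 'fox': sets bits 0 6 15 -> bits=10000110010000010100
After insert 'eel': sets bits 9 11 14 -> bits=10000110010100110100
After insert 'hen': sets bits 1 9 12 -> bits=11000110010110110100
insert 'koi' would touch bits 8 15 18; currently bit8=0, bit15=1, bit18=0
Bits that are 0 among those (would change 0->1): 8 18

Answer: 8 18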